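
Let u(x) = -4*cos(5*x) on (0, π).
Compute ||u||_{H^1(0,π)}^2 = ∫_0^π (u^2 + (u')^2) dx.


||u||_{H^1(0,π)}^2 = 208*π

u'(x) = 20*sin(5*x).
Expand u² and (u')² and integrate term by term on (0, π), using: for integers n ≥ 1, ∫_0^π sin²(nx) dx = ∫_0^π cos²(nx) dx = π/2; for n ≠ n', ∫_0^π sin(nx)sin(n'x) dx = ∫_0^π cos(nx)cos(n'x) dx = 0; and by product-to-sum, ∫_0^π sin(nx)cos(n'x) dx = ½∫_0^π [sin((n+n')x) + sin((n−n')x)] dx, which is 0 when n+n' is even and 2n/(n²−n'²) when n+n' is odd (it need not vanish on (0, π)).
  u² squared terms: (-4)²·∫cos(5x)² dx = 16·π/2 = 8*π.
  So ∫_0^π u² dx = 8*π.
  (u')² squared terms: (20)²·∫sin(5x)² dx = 400·π/2 = 200*π.
  So ∫_0^π (u')² dx = 200*π.
||u||_{H^1}^2 = (8*π) + (200*π) = 208*π.


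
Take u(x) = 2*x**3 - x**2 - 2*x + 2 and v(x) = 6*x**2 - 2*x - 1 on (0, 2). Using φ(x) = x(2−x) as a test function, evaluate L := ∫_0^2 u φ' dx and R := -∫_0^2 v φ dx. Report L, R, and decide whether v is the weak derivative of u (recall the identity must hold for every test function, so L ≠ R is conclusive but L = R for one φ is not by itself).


LHS = -64/15, RHS = -28/5. No, v is not the weak derivative of u.

u(x) = 2*x**3 - x**2 - 2*x + 2, classical derivative u'(x) = 6*x**2 - 2*x - 2.
φ(x) = x(2−x), so φ'(x) = 2 - 2*x.
Note φ(0) = φ(2) = 0, so the boundary term u·φ vanishes.
LHS = ∫_0^2 u(x) φ'(x) dx = ∫_0^2 (-4*x^4 + 6*x^3 + 2*x^2 - 8*x + 4) dx. Term by term:
  ∫_0^2 -4*x^4 dx = -128/5;  ∫_0^2 6*x^3 dx = 24;  ∫_0^2 2*x^2 dx = 16/3;
  ∫_0^2 -8*x dx = -16;  ∫_0^2 4 dx = 8.
Sum: -128/5 + 24 + 16/3 − 16 + 8 = -64/15.
So LHS = -64/15.
∫_0^2 v(x) φ(x) dx = ∫_0^2 (-6*x^4 + 14*x^3 - 3*x^2 - 2*x) dx. Term by term:
  ∫_0^2 -6*x^4 dx = -192/5;  ∫_0^2 14*x^3 dx = 56;  ∫_0^2 -3*x^2 dx = -8;
  ∫_0^2 -2*x dx = -4.
Sum: -192/5 + 56 − 8 − 4 = 28/5.
So RHS = -∫_0^2 v(x) φ(x) dx = -28/5.
LHS − RHS = 4/3 ≠ 0, so the identity fails.
(For a valid weak derivative the identity must hold for EVERY test function, in particular this one. The failure shows v is NOT the weak derivative of u.)
Correct weak derivative would be u'(x) = 6*x**2 - 2*x - 2.


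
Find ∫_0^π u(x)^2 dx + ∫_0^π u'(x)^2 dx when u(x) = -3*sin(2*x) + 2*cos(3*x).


||u||_{H^1(0,π)}^2 = 96 + 85*π/2

u'(x) = -6*sin(3*x) - 6*cos(2*x).
Expand u² and (u')² and integrate term by term on (0, π), using: for integers n ≥ 1, ∫_0^π sin²(nx) dx = ∫_0^π cos²(nx) dx = π/2; for n ≠ n', ∫_0^π sin(nx)sin(n'x) dx = ∫_0^π cos(nx)cos(n'x) dx = 0; and by product-to-sum, ∫_0^π sin(nx)cos(n'x) dx = ½∫_0^π [sin((n+n')x) + sin((n−n')x)] dx, which is 0 when n+n' is even and 2n/(n²−n'²) when n+n' is odd (it need not vanish on (0, π)).
  u² squared terms: (-3)²·∫sin(2x)² dx = 9·π/2 = 9*π/2;  (2)²·∫cos(3x)² dx = 4·π/2 = 2*π.
  u² cross terms: 2·(-3)·(2)·∫sin(2x)·cos(3x) dx = -12·(-4/5) = 48/5.
  So ∫_0^π u² dx = 9*π/2 + 2*π + 48/5 = 48/5 + 13*π/2.
  (u')² squared terms: (-6)²·∫cos(2x)² dx = 36·π/2 = 18*π;  (-6)²·∫sin(3x)² dx = 36·π/2 = 18*π.
  (u')² cross terms: 2·(-6)·(-6)·∫cos(2x)·sin(3x) dx = 72·(6/5) = 432/5.
  So ∫_0^π (u')² dx = 18*π + 18*π + 432/5 = 432/5 + 36*π.
||u||_{H^1}^2 = (48/5 + 13*π/2) + (432/5 + 36*π) = 96 + 85*π/2.


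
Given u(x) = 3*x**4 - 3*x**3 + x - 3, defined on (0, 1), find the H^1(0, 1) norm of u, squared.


||u||_{H^1}^2 = 3713/420

The H^1 norm (squared) on an interval (0, L) is
  ||u||_{H^1}^2 = ∫_0^L u(x)^2 dx + ∫_0^L u'(x)^2 dx.
Compute u'(x) = 12*x**3 - 9*x**2 + 1.
Then u(x)^2 = 9*x**8 - 18*x**7 + 9*x**6 + 6*x**5 - 24*x**4 + 18*x**3 + x**2 - 6*x + 9 and u'(x)^2 = 144*x**6 - 216*x**5 + 81*x**4 + 24*x**3 - 18*x**2 + 1.
Integrate each monomial from 0 to 1 using ∫_0^1 c·x^n dx = c·1^(n+1)/(n+1):
  ∫_0^1 u(x)^2 dx = ∫_0^1 (9*x^8 - 18*x^7 + 9*x^6 + 6*x^5 - 24*x^4 + 18*x^3 + x^2 - 6*x + 9) dx. Term by term:
    ∫_0^1 9*x^8 dx = 1;  ∫_0^1 -18*x^7 dx = -9/4;  ∫_0^1 9*x^6 dx = 9/7;
    ∫_0^1 6*x^5 dx = 1;  ∫_0^1 -24*x^4 dx = -24/5;  ∫_0^1 18*x^3 dx = 9/2;
    ∫_0^1 x^2 dx = 1/3;  ∫_0^1 -6*x dx = -3;  ∫_0^1 9 dx = 9.
  Sum: 1 − 9/4 + 9/7 + 1 − 24/5 + 9/2 + 1/3 − 3 + 9 = 2969/420.
  ∫_0^1 u'(x)^2 dx = ∫_0^1 (144*x^6 - 216*x^5 + 81*x^4 + 24*x^3 - 18*x^2 + 1) dx. Term by term:
    ∫_0^1 144*x^6 dx = 144/7;  ∫_0^1 -216*x^5 dx = -36;  ∫_0^1 81*x^4 dx = 81/5;
    ∫_0^1 24*x^3 dx = 6;  ∫_0^1 -18*x^2 dx = -6;  ∫_0^1 1 dx = 1.
  Sum: 144/7 − 36 + 81/5 + 6 − 6 + 1 = 62/35.
Adding: ||u||_{H^1}^2 = 2969/420 + 62/35 = 3713/420.


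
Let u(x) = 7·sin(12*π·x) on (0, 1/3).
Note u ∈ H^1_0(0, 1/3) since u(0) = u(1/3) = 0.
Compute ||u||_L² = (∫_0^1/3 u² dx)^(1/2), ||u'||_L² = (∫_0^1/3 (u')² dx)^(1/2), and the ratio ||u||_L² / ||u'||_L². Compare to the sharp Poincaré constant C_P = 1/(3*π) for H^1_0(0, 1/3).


||u||_L² / ||u'||_L² = 1/(12*π) < C_P = 1/(3*π).

u(x) = 7·sin(12*π·x), so u'(x) = 84*π*cos(12*π*x).
Writing u(x) = A·sin(kπx/L) with A = 7 and k = 4, use ∫_0^L sin²(kπx/L) dx = L/2 and ∫_0^L cos²(kπx/L) dx = L/2.
u² = 49·sin²(12*π·x) and (u')² = 7056*π^2·cos²(12*π·x), and each of sin², cos² integrates to L/2 = 1/6 over (0, 1/3).
∫_0^1/3 u² dx = 49/6, so ||u||_L² = 7*sqrt(6)/6.
∫_0^1/3 (u')² dx = 1176*π^2, so ||u'||_L² = 14*sqrt(6)*π.
Ratio ||u||_L² / ||u'||_L² = 1/(12*π).
Sharp Poincaré constant on H^1_0(0, 1/3) is C_P = L/π = 1/(3*π), achieved by sin(3*π·x).
This is the k = 4 harmonic; the ratio L/(kπ) is strictly less than C_P = L/π, consistent with the sharp inequality ||u||_L² ≤ C_P ||u'||_L².


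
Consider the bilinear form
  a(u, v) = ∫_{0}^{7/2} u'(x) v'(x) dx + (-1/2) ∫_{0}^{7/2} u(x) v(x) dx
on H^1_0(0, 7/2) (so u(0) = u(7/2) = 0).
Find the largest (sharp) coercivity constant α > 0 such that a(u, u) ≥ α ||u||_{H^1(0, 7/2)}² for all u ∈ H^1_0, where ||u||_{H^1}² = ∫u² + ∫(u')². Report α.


α = (-49 + 8*π^2)/(2*(4*π^2 + 49))

Coercivity of a(·,·) on H^1_0(0, 7/2) means a(u, u) ≥ α ||u||_{H^1}² for every u ∈ H^1_0.
The interval has length L = 7/2, and Poincaré/coercivity depend only on L. Here a(u, u) = ∫(u')² + (-1/2)·∫u².
Here c = -1/2 < 0 with |c| < (π/L)² = 4*π^2/49, so coercivity still holds. The condition a(u,u) ≥ α||u||_{H^1}² reads (1−α)∫(u')² ≥ (α−c)∫u². Any admissible α is ≤ 1 (rapidly oscillating u have ∫u²/∫(u')² → 0), and α = 1 would force 0 ≥ (1−c)∫u², impossible since c < 1; so 1−α > 0. By the sharp Poincaré inequality on H^1_0 of an interval of length L, ∫(u')² ≥ (π/L)²∫u² with equality for the first sine mode sin(π(x−x₀)/L) (x₀ the left endpoint), so the inequality holds for all u iff (1−α)(π/L)² ≥ α − c, i.e. α ≤ ((π/L)² + c)/((π/L)² + 1) = (1 + c(L/π)²)/(1 + (L/π)²). (Direct route, valid since c ≤ 0: Poincaré gives c∫u² ≥ c(L/π)²∫(u')², so a(u,u) ≥ (1 + c(L/π)²)∫(u')², while ||u||_{H^1}² ≤ (1 + (L/π)²)∫(u')²; dividing yields the same α.) With (π/L)² = 4*π^2/49 and c = -1/2, the largest admissible constant is α = ((π/L)² + c)/((π/L)² + 1).
Simplifying, α = (-49 + 8*π^2)/(2*(4*π^2 + 49)).


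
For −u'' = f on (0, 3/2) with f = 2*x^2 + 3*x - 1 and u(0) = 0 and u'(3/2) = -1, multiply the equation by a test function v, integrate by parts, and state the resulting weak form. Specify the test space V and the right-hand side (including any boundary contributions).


V = {v ∈ H^1(0, 3/2) : v(0) = 0} (test functions vanish at x = 0 where u is specified); weak form: ∫_0^3/2 u'v' dx = ∫_0^3/2 (2*x^2 + 3*x - 1) v dx − v(3/2) for all v ∈ V.

Multiply both sides by a test function v and integrate from 0 to 3/2:
  ∫_0^3/2 −u''(x) v(x) dx = ∫_0^3/2 f(x) v(x) dx.
Integrate the LHS by parts once:
  ∫_0^3/2 −u'' v dx = −[u'(x) v(x)]_0^3/2 + ∫_0^3/2 u'(x) v'(x) dx.
Thus ∫_0^3/2 u'(x) v'(x) dx = ∫_0^3/2 f(x) v(x) dx + [u'(x) v(x)]_0^3/2.
Choose V so that boundary terms are either known or forced to vanish.
Mixed BC: u(0) = 0 (Dirichlet) and u'(3/2) = -1 (Neumann). Define V = {v ∈ H^1(0, 3/2) : v(0) = 0}. Then [u' v]_0^3/2 = u'(3/2)·v(3/2) − u'(0)·0 = − v(3/2).
Weak formulation: find u (satisfying any essential BC) such that ∫_0^3/2 u'(x) v'(x) dx = ∫_0^3/2 f v dx − v(3/2) for all v ∈ V (Dirichlet at 0 absorbed into V; Neumann datum at x = 3/2 contributes the boundary term).
Substituting f(x) = 2*x^2 + 3*x - 1, the right-hand side is ∫_0^3/2 (2*x^2 + 3*x - 1) v dx − v(3/2).


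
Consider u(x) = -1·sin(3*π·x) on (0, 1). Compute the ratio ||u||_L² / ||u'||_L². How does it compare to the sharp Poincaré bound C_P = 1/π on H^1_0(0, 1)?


||u||_L² / ||u'||_L² = 1/(3*π) < C_P = 1/π.

u(x) = -1·sin(3*π·x), so u'(x) = -3*π*cos(3*π*x).
Writing u(x) = A·sin(kπx/L) with A = -1 and k = 3, use ∫_0^L sin²(kπx/L) dx = L/2 and ∫_0^L cos²(kπx/L) dx = L/2.
u² = 1·sin²(3*π·x) and (u')² = 9*π^2·cos²(3*π·x), and each of sin², cos² integrates to L/2 = 1/2 over (0, 1).
∫_0^1 u² dx = 1/2, so ||u||_L² = sqrt(2)/2.
∫_0^1 (u')² dx = 9*π^2/2, so ||u'||_L² = 3*sqrt(2)*π/2.
Ratio ||u||_L² / ||u'||_L² = 1/(3*π).
Sharp Poincaré constant on H^1_0(0, 1) is C_P = L/π = 1/π, achieved by sin(π·x).
This is the k = 3 harmonic; the ratio L/(kπ) is strictly less than C_P = L/π, consistent with the sharp inequality ||u||_L² ≤ C_P ||u'||_L².


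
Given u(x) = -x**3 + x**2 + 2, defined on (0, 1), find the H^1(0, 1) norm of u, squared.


||u||_{H^1}^2 = 94/21

The H^1 norm (squared) on an interval (0, L) is
  ||u||_{H^1}^2 = ∫_0^L u(x)^2 dx + ∫_0^L u'(x)^2 dx.
Compute u'(x) = -3*x**2 + 2*x.
Then u(x)^2 = x**6 - 2*x**5 + x**4 - 4*x**3 + 4*x**2 + 4 and u'(x)^2 = 9*x**4 - 12*x**3 + 4*x**2.
Integrate each monomial from 0 to 1 using ∫_0^1 c·x^n dx = c·1^(n+1)/(n+1):
  ∫_0^1 u(x)^2 dx = ∫_0^1 (x^6 - 2*x^5 + x^4 - 4*x^3 + 4*x^2 + 4) dx. Term by term:
    ∫_0^1 x^6 dx = 1/7;  ∫_0^1 -2*x^5 dx = -1/3;  ∫_0^1 x^4 dx = 1/5;
    ∫_0^1 -4*x^3 dx = -1;  ∫_0^1 4*x^2 dx = 4/3;  ∫_0^1 4 dx = 4.
  Sum: 1/7 − 1/3 + 1/5 − 1 + 4/3 + 4 = 152/35.
  ∫_0^1 u'(x)^2 dx = ∫_0^1 (9*x^4 - 12*x^3 + 4*x^2) dx. Term by term:
    ∫_0^1 9*x^4 dx = 9/5;  ∫_0^1 -12*x^3 dx = -3;  ∫_0^1 4*x^2 dx = 4/3.
  Sum: 9/5 − 3 + 4/3 = 2/15.
Adding: ||u||_{H^1}^2 = 152/35 + 2/15 = 94/21.


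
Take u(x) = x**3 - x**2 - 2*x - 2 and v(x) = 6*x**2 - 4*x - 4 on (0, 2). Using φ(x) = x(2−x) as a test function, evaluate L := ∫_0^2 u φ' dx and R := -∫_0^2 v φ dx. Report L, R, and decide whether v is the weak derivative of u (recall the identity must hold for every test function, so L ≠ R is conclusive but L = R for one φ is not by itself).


LHS = 8/15, RHS = 16/15. No, v is not the weak derivative of u.

u(x) = x**3 - x**2 - 2*x - 2, classical derivative u'(x) = 3*x**2 - 2*x - 2.
φ(x) = x(2−x), so φ'(x) = 2 - 2*x.
Note φ(0) = φ(2) = 0, so the boundary term u·φ vanishes.
LHS = ∫_0^2 u(x) φ'(x) dx = ∫_0^2 (-2*x^4 + 4*x^3 + 2*x^2 - 4) dx. Term by term:
  ∫_0^2 -2*x^4 dx = -64/5;  ∫_0^2 4*x^3 dx = 16;  ∫_0^2 2*x^2 dx = 16/3;
  ∫_0^2 -4 dx = -8.
Sum: -64/5 + 16 + 16/3 − 8 = 8/15.
So LHS = 8/15.
∫_0^2 v(x) φ(x) dx = ∫_0^2 (-6*x^4 + 16*x^3 - 4*x^2 - 8*x) dx. Term by term:
  ∫_0^2 -6*x^4 dx = -192/5;  ∫_0^2 16*x^3 dx = 64;  ∫_0^2 -4*x^2 dx = -32/3;
  ∫_0^2 -8*x dx = -16.
Sum: -192/5 + 64 − 32/3 − 16 = -16/15.
So RHS = -∫_0^2 v(x) φ(x) dx = 16/15.
LHS − RHS = -8/15 ≠ 0, so the identity fails.
(For a valid weak derivative the identity must hold for EVERY test function, in particular this one. The failure shows v is NOT the weak derivative of u.)
Correct weak derivative would be u'(x) = 3*x**2 - 2*x - 2.


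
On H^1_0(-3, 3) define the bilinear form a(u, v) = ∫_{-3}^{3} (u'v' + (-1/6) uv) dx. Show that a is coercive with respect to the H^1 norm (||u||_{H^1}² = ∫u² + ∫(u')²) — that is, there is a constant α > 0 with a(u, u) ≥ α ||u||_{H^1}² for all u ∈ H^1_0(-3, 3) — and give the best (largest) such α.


α = (-6 + π^2)/(π^2 + 36)

Coercivity of a(·,·) on H^1_0(-3, 3) means a(u, u) ≥ α ||u||_{H^1}² for every u ∈ H^1_0.
The interval has length L = 6, and Poincaré/coercivity depend only on L. Here a(u, u) = ∫(u')² + (-1/6)·∫u².
Here c = -1/6 < 0 with |c| < (π/L)² = π^2/36, so coercivity still holds. The condition a(u,u) ≥ α||u||_{H^1}² reads (1−α)∫(u')² ≥ (α−c)∫u². Any admissible α is ≤ 1 (rapidly oscillating u have ∫u²/∫(u')² → 0), and α = 1 would force 0 ≥ (1−c)∫u², impossible since c < 1; so 1−α > 0. By the sharp Poincaré inequality on H^1_0 of an interval of length L, ∫(u')² ≥ (π/L)²∫u² with equality for the first sine mode sin(π(x−x₀)/L) (x₀ the left endpoint), so the inequality holds for all u iff (1−α)(π/L)² ≥ α − c, i.e. α ≤ ((π/L)² + c)/((π/L)² + 1) = (1 + c(L/π)²)/(1 + (L/π)²). (Direct route, valid since c ≤ 0: Poincaré gives c∫u² ≥ c(L/π)²∫(u')², so a(u,u) ≥ (1 + c(L/π)²)∫(u')², while ||u||_{H^1}² ≤ (1 + (L/π)²)∫(u')²; dividing yields the same α.) With (π/L)² = π^2/36 and c = -1/6, the largest admissible constant is α = ((π/L)² + c)/((π/L)² + 1).
Simplifying, α = (-6 + π^2)/(π^2 + 36).


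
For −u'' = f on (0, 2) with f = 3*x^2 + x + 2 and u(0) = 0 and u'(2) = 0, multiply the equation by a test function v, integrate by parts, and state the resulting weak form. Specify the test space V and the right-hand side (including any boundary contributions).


V = {v ∈ H^1(0, 2) : v(0) = 0} (test functions vanish at x = 0 where u is specified); weak form: ∫_0^2 u'v' dx = ∫_0^2 (3*x^2 + x + 2) v dx for all v ∈ V.

Multiply both sides by a test function v and integrate from 0 to 2:
  ∫_0^2 −u''(x) v(x) dx = ∫_0^2 f(x) v(x) dx.
Integrate the LHS by parts once:
  ∫_0^2 −u'' v dx = −[u'(x) v(x)]_0^2 + ∫_0^2 u'(x) v'(x) dx.
Thus ∫_0^2 u'(x) v'(x) dx = ∫_0^2 f(x) v(x) dx + [u'(x) v(x)]_0^2.
Choose V so that boundary terms are either known or forced to vanish.
Mixed BC: u(0) = 0 (Dirichlet) and u'(2) = 0 (Neumann). Define V = {v ∈ H^1(0, 2) : v(0) = 0}. Then [u' v]_0^2 = u'(2)·v(2) − u'(0)·0 = 0.
Weak formulation: find u (satisfying any essential BC) such that ∫_0^2 u'(x) v'(x) dx = ∫_0^2 f v dx for all v ∈ V (Dirichlet at 0 absorbed into V; the Neumann datum at x = 2 is zero, so no boundary term remains).
Substituting f(x) = 3*x^2 + x + 2, the right-hand side is ∫_0^2 (3*x^2 + x + 2) v dx.


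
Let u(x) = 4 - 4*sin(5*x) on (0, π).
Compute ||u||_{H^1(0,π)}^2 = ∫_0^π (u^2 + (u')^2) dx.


||u||_{H^1(0,π)}^2 = -64/5 + 224*π

u'(x) = -20*cos(5*x).
Expand u² and (u')² and integrate term by term on (0, π), using: for integers n ≥ 1, ∫_0^π sin²(nx) dx = ∫_0^π cos²(nx) dx = π/2; for n ≠ n', ∫_0^π sin(nx)sin(n'x) dx = ∫_0^π cos(nx)cos(n'x) dx = 0; and by product-to-sum, ∫_0^π sin(nx)cos(n'x) dx = ½∫_0^π [sin((n+n')x) + sin((n−n')x)] dx, which is 0 when n+n' is even and 2n/(n²−n'²) when n+n' is odd (it need not vanish on (0, π)). For the constant mode: ∫_0^π 1 dx = π, ∫_0^π cos(nx) dx = 0, ∫_0^π sin(nx) dx = (1−(−1)^n)/n.
  u² squared terms: (4)²·∫1 dx = 16·π = 16*π;  (-4)²·∫sin(5x)² dx = 16·π/2 = 8*π.
  u² cross terms: 2·(4)·(-4)·∫1·sin(5x) dx = -32·(2/5) = -64/5.
  So ∫_0^π u² dx = 16*π + 8*π − 64/5 = -64/5 + 24*π.
  (u')² squared terms: (-20)²·∫cos(5x)² dx = 400·π/2 = 200*π.
  So ∫_0^π (u')² dx = 200*π.
||u||_{H^1}^2 = (-64/5 + 24*π) + (200*π) = -64/5 + 224*π.


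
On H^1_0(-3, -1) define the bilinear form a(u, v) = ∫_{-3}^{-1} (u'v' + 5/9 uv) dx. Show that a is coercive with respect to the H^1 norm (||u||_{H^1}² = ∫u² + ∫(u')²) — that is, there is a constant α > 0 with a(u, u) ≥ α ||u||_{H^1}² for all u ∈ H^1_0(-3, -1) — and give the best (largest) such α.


α = (20/9 + π^2)/(4 + π^2)

Coercivity of a(·,·) on H^1_0(-3, -1) means a(u, u) ≥ α ||u||_{H^1}² for every u ∈ H^1_0.
The interval has length L = 2, and Poincaré/coercivity depend only on L. Here a(u, u) = ∫(u')² + (5/9)·∫u².
Here 0 < c = 5/9 < 1. The condition a(u,u) ≥ α||u||_{H^1}² reads (1−α)∫(u')² ≥ (α−c)∫u². Any admissible α is ≤ 1 (rapidly oscillating u have ∫u²/∫(u')² → 0), and α = 1 would force 0 ≥ (1−c)∫u², impossible since c < 1; so 1−α > 0. By the sharp Poincaré inequality on H^1_0 of an interval of length L, ∫(u')² ≥ (π/L)²∫u² with equality for the first sine mode sin(π(x−x₀)/L) (x₀ the left endpoint), so the inequality holds for all u iff (1−α)(π/L)² ≥ α − c, i.e. α ≤ ((π/L)² + c)/((π/L)² + 1) = (1 + c(L/π)²)/(1 + (L/π)²). With (π/L)² = π^2/4 and c = 5/9, the largest admissible constant is α = ((π/L)² + c)/((π/L)² + 1).
Simplifying, α = (20/9 + π^2)/(4 + π^2).


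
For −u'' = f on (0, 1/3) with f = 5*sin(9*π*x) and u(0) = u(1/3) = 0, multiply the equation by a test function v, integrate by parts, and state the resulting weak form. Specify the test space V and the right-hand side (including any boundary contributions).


V = H^1_0(0, 1/3) (so v(0) = v(1/3) = 0); weak form: ∫_0^1/3 u'v' dx = ∫_0^1/3 (5*sin(9*π*x)) v dx for all v ∈ V.

Multiply both sides by a test function v and integrate from 0 to 1/3:
  ∫_0^1/3 −u''(x) v(x) dx = ∫_0^1/3 f(x) v(x) dx.
Integrate the LHS by parts once:
  ∫_0^1/3 −u'' v dx = −[u'(x) v(x)]_0^1/3 + ∫_0^1/3 u'(x) v'(x) dx.
Thus ∫_0^1/3 u'(x) v'(x) dx = ∫_0^1/3 f(x) v(x) dx + [u'(x) v(x)]_0^1/3.
Choose V so that boundary terms are either known or forced to vanish.
u is Dirichlet: u(0) = u(1/3) = 0. Let V = H^1_0(0, 1/3); then v(0) = v(1/3) = 0, and [u' v]_0^1/3 = 0.
Weak formulation: find u (satisfying any essential BC) such that ∫_0^1/3 u'(x) v'(x) dx = ∫_0^1/3 f v dx for all v ∈ V.
Substituting f(x) = 5*sin(9*π*x), the right-hand side is ∫_0^1/3 (5*sin(9*π*x)) v dx.


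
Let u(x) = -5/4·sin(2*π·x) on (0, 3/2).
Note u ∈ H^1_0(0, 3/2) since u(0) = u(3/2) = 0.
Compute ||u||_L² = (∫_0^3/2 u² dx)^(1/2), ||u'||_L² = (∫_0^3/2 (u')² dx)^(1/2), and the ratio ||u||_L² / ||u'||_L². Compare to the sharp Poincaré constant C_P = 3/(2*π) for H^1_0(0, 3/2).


||u||_L² / ||u'||_L² = 1/(2*π) < C_P = 3/(2*π).

u(x) = -5/4·sin(2*π·x), so u'(x) = -5*π*cos(2*π*x)/2.
Writing u(x) = A·sin(kπx/L) with A = -5/4 and k = 3, use ∫_0^L sin²(kπx/L) dx = L/2 and ∫_0^L cos²(kπx/L) dx = L/2.
u² = 25/16·sin²(2*π·x) and (u')² = 25*π^2/4·cos²(2*π·x), and each of sin², cos² integrates to L/2 = 3/4 over (0, 3/2).
∫_0^3/2 u² dx = 75/64, so ||u||_L² = 5*sqrt(3)/8.
∫_0^3/2 (u')² dx = 75*π^2/16, so ||u'||_L² = 5*sqrt(3)*π/4.
Ratio ||u||_L² / ||u'||_L² = 1/(2*π).
Sharp Poincaré constant on H^1_0(0, 3/2) is C_P = L/π = 3/(2*π), achieved by sin(2*π/3·x).
This is the k = 3 harmonic; the ratio L/(kπ) is strictly less than C_P = L/π, consistent with the sharp inequality ||u||_L² ≤ C_P ||u'||_L².


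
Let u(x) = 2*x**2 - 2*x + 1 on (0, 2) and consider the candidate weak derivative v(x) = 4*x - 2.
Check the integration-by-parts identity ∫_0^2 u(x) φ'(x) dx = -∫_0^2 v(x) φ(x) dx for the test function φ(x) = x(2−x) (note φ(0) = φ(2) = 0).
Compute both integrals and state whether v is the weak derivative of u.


LHS = -8/3, RHS = -8/3. Yes, v = u' weakly.

u(x) = 2*x**2 - 2*x + 1, classical derivative u'(x) = 4*x - 2.
φ(x) = x(2−x), so φ'(x) = 2 - 2*x.
Note φ(0) = φ(2) = 0, so the boundary term u·φ vanishes.
LHS = ∫_0^2 u(x) φ'(x) dx = ∫_0^2 (-4*x^3 + 8*x^2 - 6*x + 2) dx. Term by term:
  ∫_0^2 -4*x^3 dx = -16;  ∫_0^2 8*x^2 dx = 64/3;  ∫_0^2 -6*x dx = -12;
  ∫_0^2 2 dx = 4.
Sum: -16 + 64/3 − 12 + 4 = -8/3.
So LHS = -8/3.
∫_0^2 v(x) φ(x) dx = ∫_0^2 (-4*x^3 + 10*x^2 - 4*x) dx. Term by term:
  ∫_0^2 -4*x^3 dx = -16;  ∫_0^2 10*x^2 dx = 80/3;  ∫_0^2 -4*x dx = -8.
Sum: -16 + 80/3 − 8 = 8/3.
So RHS = -∫_0^2 v(x) φ(x) dx = -8/3.
LHS = RHS, so the identity holds for this test φ.
Moreover u is smooth here and v(x) = u'(x) = 4*x - 2 pointwise, so the identity holds for every test function. Hence v is the weak derivative of u.


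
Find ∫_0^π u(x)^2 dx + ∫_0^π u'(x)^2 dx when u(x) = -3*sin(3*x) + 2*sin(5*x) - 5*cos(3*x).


||u||_{H^1(0,π)}^2 = 222*π

u'(x) = 15*sin(3*x) - 9*cos(3*x) + 10*cos(5*x).
Expand u² and (u')² and integrate term by term on (0, π), using: for integers n ≥ 1, ∫_0^π sin²(nx) dx = ∫_0^π cos²(nx) dx = π/2; for n ≠ n', ∫_0^π sin(nx)sin(n'x) dx = ∫_0^π cos(nx)cos(n'x) dx = 0; and by product-to-sum, ∫_0^π sin(nx)cos(n'x) dx = ½∫_0^π [sin((n+n')x) + sin((n−n')x)] dx, which is 0 when n+n' is even and 2n/(n²−n'²) when n+n' is odd (it need not vanish on (0, π)).
  u² squared terms: (-5)²·∫cos(3x)² dx = 25·π/2 = 25*π/2;  (-3)²·∫sin(3x)² dx = 9·π/2 = 9*π/2;  (2)²·∫sin(5x)² dx = 4·π/2 = 2*π.
  u² cross terms: 2·(-5)·(-3)·∫cos(3x)·sin(3x) dx = 30·(0) = 0;  2·(-5)·(2)·∫cos(3x)·sin(5x) dx = -20·(0) = 0;  2·(-3)·(2)·∫sin(3x)·sin(5x) dx = -12·(0) = 0.
  So ∫_0^π u² dx = 25*π/2 + 9*π/2 + 2*π + 0 + 0 + 0 = 19*π.
  (u')² squared terms: (-9)²·∫cos(3x)² dx = 81·π/2 = 81*π/2;  (10)²·∫cos(5x)² dx = 100·π/2 = 50*π;  (15)²·∫sin(3x)² dx = 225·π/2 = 225*π/2.
  (u')² cross terms: 2·(-9)·(10)·∫cos(3x)·cos(5x) dx = -180·(0) = 0;  2·(-9)·(15)·∫cos(3x)·sin(3x) dx = -270·(0) = 0;  2·(10)·(15)·∫cos(5x)·sin(3x) dx = 300·(0) = 0.
  So ∫_0^π (u')² dx = 81*π/2 + 50*π + 225*π/2 + 0 + 0 + 0 = 203*π.
||u||_{H^1}^2 = (19*π) + (203*π) = 222*π.


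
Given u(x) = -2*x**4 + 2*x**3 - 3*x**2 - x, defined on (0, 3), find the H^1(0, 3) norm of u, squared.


||u||_{H^1}^2 = 1433109/70

The H^1 norm (squared) on an interval (0, L) is
  ||u||_{H^1}^2 = ∫_0^L u(x)^2 dx + ∫_0^L u'(x)^2 dx.
Compute u'(x) = -8*x**3 + 6*x**2 - 6*x - 1.
Then u(x)^2 = 4*x**8 - 8*x**7 + 16*x**6 - 8*x**5 + 5*x**4 + 6*x**3 + x**2 and u'(x)^2 = 64*x**6 - 96*x**5 + 132*x**4 - 56*x**3 + 24*x**2 + 12*x + 1.
Integrate each monomial from 0 to 3 using ∫_0^3 c·x^n dx = c·3^(n+1)/(n+1):
  ∫_0^3 u(x)^2 dx = ∫_0^3 (4*x^8 - 8*x^7 + 16*x^6 - 8*x^5 + 5*x^4 + 6*x^3 + x^2) dx. Term by term:
    ∫_0^3 4*x^8 dx = 8748;  ∫_0^3 -8*x^7 dx = -6561;  ∫_0^3 16*x^6 dx = 34992/7;
    ∫_0^3 -8*x^5 dx = -972;  ∫_0^3 5*x^4 dx = 243;  ∫_0^3 6*x^3 dx = 243/2;
    ∫_0^3 x^2 dx = 9.
  Sum: 8748 − 6561 + 34992/7 − 972 + 243 + 243/2 + 9 = 92223/14.
  ∫_0^3 u'(x)^2 dx = ∫_0^3 (64*x^6 - 96*x^5 + 132*x^4 - 56*x^3 + 24*x^2 + 12*x + 1) dx. Term by term:
    ∫_0^3 64*x^6 dx = 139968/7;  ∫_0^3 -96*x^5 dx = -11664;  ∫_0^3 132*x^4 dx = 32076/5;
    ∫_0^3 -56*x^3 dx = -1134;  ∫_0^3 24*x^2 dx = 216;  ∫_0^3 12*x dx = 54;
    ∫_0^3 1 dx = 3.
  Sum: 139968/7 − 11664 + 32076/5 − 1134 + 216 + 54 + 3 = 485997/35.
Adding: ||u||_{H^1}^2 = 92223/14 + 485997/35 = 1433109/70.


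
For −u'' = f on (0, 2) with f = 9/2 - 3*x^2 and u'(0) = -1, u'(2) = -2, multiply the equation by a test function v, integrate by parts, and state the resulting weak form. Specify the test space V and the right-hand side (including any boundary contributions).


V = H^1(0, 2) (v unrestricted at boundary; u is determined up to an additive constant); weak form: ∫_0^2 u'v' dx = ∫_0^2 (9/2 - 3*x^2) v dx − 2·v(2) + v(0) for all v ∈ V.

Multiply both sides by a test function v and integrate from 0 to 2:
  ∫_0^2 −u''(x) v(x) dx = ∫_0^2 f(x) v(x) dx.
Integrate the LHS by parts once:
  ∫_0^2 −u'' v dx = −[u'(x) v(x)]_0^2 + ∫_0^2 u'(x) v'(x) dx.
Thus ∫_0^2 u'(x) v'(x) dx = ∫_0^2 f(x) v(x) dx + [u'(x) v(x)]_0^2.
Choose V so that boundary terms are either known or forced to vanish.
u has inhomogeneous Neumann u'(0) = -1, u'(2) = -2. [u' v]_0^2 = (-2)·v(2) − (-1)·v(0) = − 2·v(2) + v(0). Take V = H^1(0, 2); boundary term becomes part of RHS.
Weak formulation: find u (satisfying any essential BC) such that ∫_0^2 u'(x) v'(x) dx = ∫_0^2 f v dx − 2·v(2) + v(0) for all v ∈ V (Neumann data are natural BCs: they enter the RHS as boundary terms).
Substituting f(x) = 9/2 - 3*x^2, the right-hand side is ∫_0^2 (9/2 - 3*x^2) v dx − 2·v(2) + v(0).
Compatibility check (pure Neumann): taking v ≡ 1 ∈ V gives 0 = ∫_0^2 f dx + (-2) − (-1), i.e. ∫_0^2 f dx must equal u'(0) − u'(2) = 1. Indeed ∫_0^2 (9/2 - 3*x^2) dx = 1, so the data are compatible. The solution is then unique only up to an additive constant (fix it e.g. by requiring ∫_0^2 u dx = 0).


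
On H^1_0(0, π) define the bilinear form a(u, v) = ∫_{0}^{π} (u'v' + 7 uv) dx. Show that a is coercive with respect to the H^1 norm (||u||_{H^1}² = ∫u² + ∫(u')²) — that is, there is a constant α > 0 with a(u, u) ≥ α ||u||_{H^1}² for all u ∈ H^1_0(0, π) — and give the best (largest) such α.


α = 1

Coercivity of a(·,·) on H^1_0(0, π) means a(u, u) ≥ α ||u||_{H^1}² for every u ∈ H^1_0.
The interval has length L = π, and Poincaré/coercivity depend only on L. Here a(u, u) = ∫(u')² + (7)·∫u².
Here c = 7 ≥ 1, so a(u,u) = ∫(u')² + c∫u² ≥ ∫(u')² + ∫u² = ||u||_{H^1}², i.e. α = 1 works. No larger α is possible: a(u,u) ≥ α||u||_{H^1}² means (1−α)∫(u')² ≥ (α−c)∫u², and for the modes u_n = sin(nπ(x−x₀)/L) (x₀ the left endpoint) one has ∫u_n²/∫(u_n')² = (L/(nπ))² → 0, so a(u_n,u_n)/||u_n||_{H^1}² → 1. Hence the optimal constant is α = 1.
Therefore α = 1.


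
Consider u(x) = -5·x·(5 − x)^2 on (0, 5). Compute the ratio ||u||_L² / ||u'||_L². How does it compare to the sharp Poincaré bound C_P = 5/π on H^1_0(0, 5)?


||u||_L² / ||u'||_L² = 5*sqrt(14)/14 < C_P = 5/π.

u(x) = -5·x·(5 − x)^2, so u'(x) = 5*(5 - 3*x)*(x - 5).
u(x) = -5·x·(5 − x)^2 vanishes at x = 0 and x = 5, so u ∈ H^1_0(0, 5). Differentiate via the product rule and integrate the resulting polynomials term by term.
  ∫_0^5 u² dx = ∫_0^5 (25*x^6 - 500*x^5 + 3750*x^4 - 12500*x^3 + 15625*x^2) dx. Term by term:
    ∫_0^5 25*x^6 dx = 1953125/7;  ∫_0^5 -500*x^5 dx = -3906250/3;  ∫_0^5 3750*x^4 dx = 2343750;
    ∫_0^5 -12500*x^3 dx = -1953125;  ∫_0^5 15625*x^2 dx = 1953125/3.
  Sum: 1953125/7 − 3906250/3 + 2343750 − 1953125 + 1953125/3 = 390625/21.
  ∫_0^5 (u')² dx = ∫_0^5 (225*x^4 - 3000*x^3 + 13750*x^2 - 25000*x + 15625) dx. Term by term:
    ∫_0^5 225*x^4 dx = 140625;  ∫_0^5 -3000*x^3 dx = -468750;  ∫_0^5 13750*x^2 dx = 1718750/3;
    ∫_0^5 -25000*x dx = -312500;  ∫_0^5 15625 dx = 78125.
  Sum: 140625 − 468750 + 1718750/3 − 312500 + 78125 = 31250/3.
∫_0^5 u² dx = 390625/21, so ||u||_L² = 625*sqrt(21)/21.
∫_0^5 (u')² dx = 31250/3, so ||u'||_L² = 125*sqrt(6)/3.
Ratio ||u||_L² / ||u'||_L² = 5*sqrt(14)/14.
Sharp Poincaré constant on H^1_0(0, 5) is C_P = L/π = 5/π, achieved by sin(π/5·x).
A polynomial bump cannot attain the sharp Poincaré constant (only the first sine eigenfunction does), so the ratio is strictly less than C_P, consistent with ||u||_L² ≤ C_P ||u'||_L².


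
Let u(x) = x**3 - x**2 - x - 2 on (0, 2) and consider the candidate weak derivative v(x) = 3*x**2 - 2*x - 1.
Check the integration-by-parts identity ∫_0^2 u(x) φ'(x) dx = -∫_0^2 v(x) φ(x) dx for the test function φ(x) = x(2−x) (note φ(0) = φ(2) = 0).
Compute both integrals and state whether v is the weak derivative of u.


LHS = -4/5, RHS = -4/5. Yes, v = u' weakly.

u(x) = x**3 - x**2 - x - 2, classical derivative u'(x) = 3*x**2 - 2*x - 1.
φ(x) = x(2−x), so φ'(x) = 2 - 2*x.
Note φ(0) = φ(2) = 0, so the boundary term u·φ vanishes.
LHS = ∫_0^2 u(x) φ'(x) dx = ∫_0^2 (-2*x^4 + 4*x^3 + 2*x - 4) dx. Term by term:
  ∫_0^2 -2*x^4 dx = -64/5;  ∫_0^2 4*x^3 dx = 16;  ∫_0^2 2*x dx = 4;
  ∫_0^2 -4 dx = -8.
Sum: -64/5 + 16 + 4 − 8 = -4/5.
So LHS = -4/5.
∫_0^2 v(x) φ(x) dx = ∫_0^2 (-3*x^4 + 8*x^3 - 3*x^2 - 2*x) dx. Term by term:
  ∫_0^2 -3*x^4 dx = -96/5;  ∫_0^2 8*x^3 dx = 32;  ∫_0^2 -3*x^2 dx = -8;
  ∫_0^2 -2*x dx = -4.
Sum: -96/5 + 32 − 8 − 4 = 4/5.
So RHS = -∫_0^2 v(x) φ(x) dx = -4/5.
LHS = RHS, so the identity holds for this test φ.
Moreover u is smooth here and v(x) = u'(x) = 3*x**2 - 2*x - 1 pointwise, so the identity holds for every test function. Hence v is the weak derivative of u.


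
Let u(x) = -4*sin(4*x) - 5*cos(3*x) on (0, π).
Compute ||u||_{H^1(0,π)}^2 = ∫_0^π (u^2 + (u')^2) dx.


||u||_{H^1(0,π)}^2 = 3200/7 + 261*π

u'(x) = 15*sin(3*x) - 16*cos(4*x).
Expand u² and (u')² and integrate term by term on (0, π), using: for integers n ≥ 1, ∫_0^π sin²(nx) dx = ∫_0^π cos²(nx) dx = π/2; for n ≠ n', ∫_0^π sin(nx)sin(n'x) dx = ∫_0^π cos(nx)cos(n'x) dx = 0; and by product-to-sum, ∫_0^π sin(nx)cos(n'x) dx = ½∫_0^π [sin((n+n')x) + sin((n−n')x)] dx, which is 0 when n+n' is even and 2n/(n²−n'²) when n+n' is odd (it need not vanish on (0, π)).
  u² squared terms: (-5)²·∫cos(3x)² dx = 25·π/2 = 25*π/2;  (-4)²·∫sin(4x)² dx = 16·π/2 = 8*π.
  u² cross terms: 2·(-5)·(-4)·∫cos(3x)·sin(4x) dx = 40·(8/7) = 320/7.
  So ∫_0^π u² dx = 25*π/2 + 8*π + 320/7 = 320/7 + 41*π/2.
  (u')² squared terms: (-16)²·∫cos(4x)² dx = 256·π/2 = 128*π;  (15)²·∫sin(3x)² dx = 225·π/2 = 225*π/2.
  (u')² cross terms: 2·(-16)·(15)·∫cos(4x)·sin(3x) dx = -480·(-6/7) = 2880/7.
  So ∫_0^π (u')² dx = 128*π + 225*π/2 + 2880/7 = 2880/7 + 481*π/2.
||u||_{H^1}^2 = (320/7 + 41*π/2) + (2880/7 + 481*π/2) = 3200/7 + 261*π.


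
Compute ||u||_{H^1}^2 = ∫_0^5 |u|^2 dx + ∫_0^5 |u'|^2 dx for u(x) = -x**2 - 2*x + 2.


||u||_{H^1}^2 = 4370/3

The H^1 norm (squared) on an interval (0, L) is
  ||u||_{H^1}^2 = ∫_0^L u(x)^2 dx + ∫_0^L u'(x)^2 dx.
Compute u'(x) = -2*x - 2.
Then u(x)^2 = x**4 + 4*x**3 - 8*x + 4 and u'(x)^2 = 4*x**2 + 8*x + 4.
Integrate each monomial from 0 to 5 using ∫_0^5 c·x^n dx = c·5^(n+1)/(n+1):
  ∫_0^5 u(x)^2 dx = ∫_0^5 (x^4 + 4*x^3 - 8*x + 4) dx. Term by term:
    ∫_0^5 x^4 dx = 625;  ∫_0^5 4*x^3 dx = 625;  ∫_0^5 -8*x dx = -100;
    ∫_0^5 4 dx = 20.
  Sum: 625 + 625 − 100 + 20 = 1170.
  ∫_0^5 u'(x)^2 dx = ∫_0^5 (4*x^2 + 8*x + 4) dx. Term by term:
    ∫_0^5 4*x^2 dx = 500/3;  ∫_0^5 8*x dx = 100;  ∫_0^5 4 dx = 20.
  Sum: 500/3 + 100 + 20 = 860/3.
Adding: ||u||_{H^1}^2 = 1170 + 860/3 = 4370/3.


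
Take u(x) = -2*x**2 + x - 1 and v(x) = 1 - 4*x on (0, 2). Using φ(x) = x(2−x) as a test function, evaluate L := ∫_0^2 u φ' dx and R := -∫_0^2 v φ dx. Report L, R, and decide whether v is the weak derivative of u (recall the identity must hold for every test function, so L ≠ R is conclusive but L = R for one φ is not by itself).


LHS = 4, RHS = 4. Yes, v = u' weakly.

u(x) = -2*x**2 + x - 1, classical derivative u'(x) = 1 - 4*x.
φ(x) = x(2−x), so φ'(x) = 2 - 2*x.
Note φ(0) = φ(2) = 0, so the boundary term u·φ vanishes.
LHS = ∫_0^2 u(x) φ'(x) dx = ∫_0^2 (4*x^3 - 6*x^2 + 4*x - 2) dx. Term by term:
  ∫_0^2 4*x^3 dx = 16;  ∫_0^2 -6*x^2 dx = -16;  ∫_0^2 4*x dx = 8;
  ∫_0^2 -2 dx = -4.
Sum: 16 − 16 + 8 − 4 = 4.
So LHS = 4.
∫_0^2 v(x) φ(x) dx = ∫_0^2 (4*x^3 - 9*x^2 + 2*x) dx. Term by term:
  ∫_0^2 4*x^3 dx = 16;  ∫_0^2 -9*x^2 dx = -24;  ∫_0^2 2*x dx = 4.
Sum: 16 − 24 + 4 = -4.
So RHS = -∫_0^2 v(x) φ(x) dx = 4.
LHS = RHS, so the identity holds for this test φ.
Moreover u is smooth here and v(x) = u'(x) = 1 - 4*x pointwise, so the identity holds for every test function. Hence v is the weak derivative of u.


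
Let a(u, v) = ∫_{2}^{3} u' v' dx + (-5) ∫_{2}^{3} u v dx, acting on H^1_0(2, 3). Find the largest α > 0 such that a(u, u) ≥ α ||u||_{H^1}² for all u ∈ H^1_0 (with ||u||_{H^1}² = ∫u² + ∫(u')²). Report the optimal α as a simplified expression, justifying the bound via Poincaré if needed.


α = (-5 + π^2)/(1 + π^2)

Coercivity of a(·,·) on H^1_0(2, 3) means a(u, u) ≥ α ||u||_{H^1}² for every u ∈ H^1_0.
The interval has length L = 1, and Poincaré/coercivity depend only on L. Here a(u, u) = ∫(u')² + (-5)·∫u².
Here c = -5 < 0 with |c| < (π/L)² = π^2, so coercivity still holds. The condition a(u,u) ≥ α||u||_{H^1}² reads (1−α)∫(u')² ≥ (α−c)∫u². Any admissible α is ≤ 1 (rapidly oscillating u have ∫u²/∫(u')² → 0), and α = 1 would force 0 ≥ (1−c)∫u², impossible since c < 1; so 1−α > 0. By the sharp Poincaré inequality on H^1_0 of an interval of length L, ∫(u')² ≥ (π/L)²∫u² with equality for the first sine mode sin(π(x−x₀)/L) (x₀ the left endpoint), so the inequality holds for all u iff (1−α)(π/L)² ≥ α − c, i.e. α ≤ ((π/L)² + c)/((π/L)² + 1) = (1 + c(L/π)²)/(1 + (L/π)²). (Direct route, valid since c ≤ 0: Poincaré gives c∫u² ≥ c(L/π)²∫(u')², so a(u,u) ≥ (1 + c(L/π)²)∫(u')², while ||u||_{H^1}² ≤ (1 + (L/π)²)∫(u')²; dividing yields the same α.) With (π/L)² = π^2 and c = -5, the largest admissible constant is α = ((π/L)² + c)/((π/L)² + 1).
Simplifying, α = (-5 + π^2)/(1 + π^2).


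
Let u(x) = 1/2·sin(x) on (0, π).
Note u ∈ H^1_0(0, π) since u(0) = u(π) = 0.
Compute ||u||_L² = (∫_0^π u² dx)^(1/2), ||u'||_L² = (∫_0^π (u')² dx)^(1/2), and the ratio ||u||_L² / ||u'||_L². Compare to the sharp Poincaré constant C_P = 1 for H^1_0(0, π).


||u||_L² / ||u'||_L² = 1 = C_P.

u(x) = 1/2·sin(x), so u'(x) = cos(x)/2.
Writing u(x) = A·sin(kπx/L) with A = 1/2 and k = 1, use ∫_0^L sin²(kπx/L) dx = L/2 and ∫_0^L cos²(kπx/L) dx = L/2.
u² = 1/4·sin²(x) and (u')² = 1/4·cos²(x), and each of sin², cos² integrates to L/2 = π/2 over (0, π).
∫_0^π u² dx = π/8, so ||u||_L² = sqrt(2)*sqrt(π)/4.
∫_0^π (u')² dx = π/8, so ||u'||_L² = sqrt(2)*sqrt(π)/4.
Ratio ||u||_L² / ||u'||_L² = 1.
Sharp Poincaré constant on H^1_0(0, π) is C_P = L/π = 1, achieved by sin(x).
This is the k = 1 eigenfunction (up to amplitude), so the ratio equals the sharp Poincaré constant exactly.


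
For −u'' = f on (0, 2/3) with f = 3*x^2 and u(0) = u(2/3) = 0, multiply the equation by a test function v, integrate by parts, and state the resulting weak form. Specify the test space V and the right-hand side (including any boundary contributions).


V = H^1_0(0, 2/3) (so v(0) = v(2/3) = 0); weak form: ∫_0^2/3 u'v' dx = ∫_0^2/3 (3*x^2) v dx for all v ∈ V.

Multiply both sides by a test function v and integrate from 0 to 2/3:
  ∫_0^2/3 −u''(x) v(x) dx = ∫_0^2/3 f(x) v(x) dx.
Integrate the LHS by parts once:
  ∫_0^2/3 −u'' v dx = −[u'(x) v(x)]_0^2/3 + ∫_0^2/3 u'(x) v'(x) dx.
Thus ∫_0^2/3 u'(x) v'(x) dx = ∫_0^2/3 f(x) v(x) dx + [u'(x) v(x)]_0^2/3.
Choose V so that boundary terms are either known or forced to vanish.
u is Dirichlet: u(0) = u(2/3) = 0. Let V = H^1_0(0, 2/3); then v(0) = v(2/3) = 0, and [u' v]_0^2/3 = 0.
Weak formulation: find u (satisfying any essential BC) such that ∫_0^2/3 u'(x) v'(x) dx = ∫_0^2/3 f v dx for all v ∈ V.
Substituting f(x) = 3*x^2, the right-hand side is ∫_0^2/3 (3*x^2) v dx.


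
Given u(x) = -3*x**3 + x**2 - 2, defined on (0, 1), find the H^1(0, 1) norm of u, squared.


||u||_{H^1}^2 = 514/35

The H^1 norm (squared) on an interval (0, L) is
  ||u||_{H^1}^2 = ∫_0^L u(x)^2 dx + ∫_0^L u'(x)^2 dx.
Compute u'(x) = -9*x**2 + 2*x.
Then u(x)^2 = 9*x**6 - 6*x**5 + x**4 + 12*x**3 - 4*x**2 + 4 and u'(x)^2 = 81*x**4 - 36*x**3 + 4*x**2.
Integrate each monomial from 0 to 1 using ∫_0^1 c·x^n dx = c·1^(n+1)/(n+1):
  ∫_0^1 u(x)^2 dx = ∫_0^1 (9*x^6 - 6*x^5 + x^4 + 12*x^3 - 4*x^2 + 4) dx. Term by term:
    ∫_0^1 9*x^6 dx = 9/7;  ∫_0^1 -6*x^5 dx = -1;  ∫_0^1 x^4 dx = 1/5;
    ∫_0^1 12*x^3 dx = 3;  ∫_0^1 -4*x^2 dx = -4/3;  ∫_0^1 4 dx = 4.
  Sum: 9/7 − 1 + 1/5 + 3 − 4/3 + 4 = 646/105.
  ∫_0^1 u'(x)^2 dx = ∫_0^1 (81*x^4 - 36*x^3 + 4*x^2) dx. Term by term:
    ∫_0^1 81*x^4 dx = 81/5;  ∫_0^1 -36*x^3 dx = -9;  ∫_0^1 4*x^2 dx = 4/3.
  Sum: 81/5 − 9 + 4/3 = 128/15.
Adding: ||u||_{H^1}^2 = 646/105 + 128/15 = 514/35.


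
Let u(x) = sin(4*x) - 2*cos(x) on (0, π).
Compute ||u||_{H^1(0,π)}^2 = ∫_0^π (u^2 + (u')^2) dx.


||u||_{H^1(0,π)}^2 = -64/15 + 25*π/2

u'(x) = 2*sin(x) + 4*cos(4*x).
Expand u² and (u')² and integrate term by term on (0, π), using: for integers n ≥ 1, ∫_0^π sin²(nx) dx = ∫_0^π cos²(nx) dx = π/2; for n ≠ n', ∫_0^π sin(nx)sin(n'x) dx = ∫_0^π cos(nx)cos(n'x) dx = 0; and by product-to-sum, ∫_0^π sin(nx)cos(n'x) dx = ½∫_0^π [sin((n+n')x) + sin((n−n')x)] dx, which is 0 when n+n' is even and 2n/(n²−n'²) when n+n' is odd (it need not vanish on (0, π)).
  u² squared terms: (-2)²·∫cos(x)² dx = 4·π/2 = 2*π;  (1)²·∫sin(4x)² dx = 1·π/2 = π/2.
  u² cross terms: 2·(-2)·(1)·∫cos(x)·sin(4x) dx = -4·(8/15) = -32/15.
  So ∫_0^π u² dx = 2*π + π/2 − 32/15 = -32/15 + 5*π/2.
  (u')² squared terms: (2)²·∫sin(x)² dx = 4·π/2 = 2*π;  (4)²·∫cos(4x)² dx = 16·π/2 = 8*π.
  (u')² cross terms: 2·(2)·(4)·∫sin(x)·cos(4x) dx = 16·(-2/15) = -32/15.
  So ∫_0^π (u')² dx = 2*π + 8*π − 32/15 = -32/15 + 10*π.
||u||_{H^1}^2 = (-32/15 + 5*π/2) + (-32/15 + 10*π) = -64/15 + 25*π/2.


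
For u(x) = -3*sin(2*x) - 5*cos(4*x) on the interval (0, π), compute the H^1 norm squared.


||u||_{H^1(0,π)}^2 = 235*π

u'(x) = 20*sin(4*x) - 6*cos(2*x).
Expand u² and (u')² and integrate term by term on (0, π), using: for integers n ≥ 1, ∫_0^π sin²(nx) dx = ∫_0^π cos²(nx) dx = π/2; for n ≠ n', ∫_0^π sin(nx)sin(n'x) dx = ∫_0^π cos(nx)cos(n'x) dx = 0; and by product-to-sum, ∫_0^π sin(nx)cos(n'x) dx = ½∫_0^π [sin((n+n')x) + sin((n−n')x)] dx, which is 0 when n+n' is even and 2n/(n²−n'²) when n+n' is odd (it need not vanish on (0, π)).
  u² squared terms: (-5)²·∫cos(4x)² dx = 25·π/2 = 25*π/2;  (-3)²·∫sin(2x)² dx = 9·π/2 = 9*π/2.
  u² cross terms: 2·(-5)·(-3)·∫cos(4x)·sin(2x) dx = 30·(0) = 0.
  So ∫_0^π u² dx = 25*π/2 + 9*π/2 + 0 = 17*π.
  (u')² squared terms: (-6)²·∫cos(2x)² dx = 36·π/2 = 18*π;  (20)²·∫sin(4x)² dx = 400·π/2 = 200*π.
  (u')² cross terms: 2·(-6)·(20)·∫cos(2x)·sin(4x) dx = -240·(0) = 0.
  So ∫_0^π (u')² dx = 18*π + 200*π + 0 = 218*π.
||u||_{H^1}^2 = (17*π) + (218*π) = 235*π.


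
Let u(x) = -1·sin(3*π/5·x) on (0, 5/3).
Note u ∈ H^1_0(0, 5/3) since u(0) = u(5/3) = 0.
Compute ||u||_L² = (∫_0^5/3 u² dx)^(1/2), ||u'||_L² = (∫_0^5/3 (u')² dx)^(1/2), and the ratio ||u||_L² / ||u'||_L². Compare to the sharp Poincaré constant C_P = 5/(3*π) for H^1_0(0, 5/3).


||u||_L² / ||u'||_L² = 5/(3*π) = C_P.

u(x) = -1·sin(3*π/5·x), so u'(x) = -3*π*cos(3*π*x/5)/5.
Writing u(x) = A·sin(kπx/L) with A = -1 and k = 1, use ∫_0^L sin²(kπx/L) dx = L/2 and ∫_0^L cos²(kπx/L) dx = L/2.
u² = 1·sin²(3*π/5·x) and (u')² = 9*π^2/25·cos²(3*π/5·x), and each of sin², cos² integrates to L/2 = 5/6 over (0, 5/3).
∫_0^5/3 u² dx = 5/6, so ||u||_L² = sqrt(30)/6.
∫_0^5/3 (u')² dx = 3*π^2/10, so ||u'||_L² = sqrt(30)*π/10.
Ratio ||u||_L² / ||u'||_L² = 5/(3*π).
Sharp Poincaré constant on H^1_0(0, 5/3) is C_P = L/π = 5/(3*π), achieved by sin(3*π/5·x).
This is the k = 1 eigenfunction (up to amplitude), so the ratio equals the sharp Poincaré constant exactly.


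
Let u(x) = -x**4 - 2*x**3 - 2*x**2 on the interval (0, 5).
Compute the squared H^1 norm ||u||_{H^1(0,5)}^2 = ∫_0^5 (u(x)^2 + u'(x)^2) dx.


||u||_{H^1}^2 = 110777125/126

The H^1 norm (squared) on an interval (0, L) is
  ||u||_{H^1}^2 = ∫_0^L u(x)^2 dx + ∫_0^L u'(x)^2 dx.
Compute u'(x) = -4*x**3 - 6*x**2 - 4*x.
Then u(x)^2 = x**8 + 4*x**7 + 8*x**6 + 8*x**5 + 4*x**4 and u'(x)^2 = 16*x**6 + 48*x**5 + 68*x**4 + 48*x**3 + 16*x**2.
Integrate each monomial from 0 to 5 using ∫_0^5 c·x^n dx = c·5^(n+1)/(n+1):
  ∫_0^5 u(x)^2 dx = ∫_0^5 (x^8 + 4*x^7 + 8*x^6 + 8*x^5 + 4*x^4) dx. Term by term:
    ∫_0^5 x^8 dx = 1953125/9;  ∫_0^5 4*x^7 dx = 390625/2;  ∫_0^5 8*x^6 dx = 625000/7;
    ∫_0^5 8*x^5 dx = 62500/3;  ∫_0^5 4*x^4 dx = 2500.
  Sum: 1953125/9 + 390625/2 + 625000/7 + 62500/3 + 2500 = 66143125/126.
  ∫_0^5 u'(x)^2 dx = ∫_0^5 (16*x^6 + 48*x^5 + 68*x^4 + 48*x^3 + 16*x^2) dx. Term by term:
    ∫_0^5 16*x^6 dx = 1250000/7;  ∫_0^5 48*x^5 dx = 125000;  ∫_0^5 68*x^4 dx = 42500;
    ∫_0^5 48*x^3 dx = 7500;  ∫_0^5 16*x^2 dx = 2000/3.
  Sum: 1250000/7 + 125000 + 42500 + 7500 + 2000/3 = 7439000/21.
Adding: ||u||_{H^1}^2 = 66143125/126 + 7439000/21 = 110777125/126.
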